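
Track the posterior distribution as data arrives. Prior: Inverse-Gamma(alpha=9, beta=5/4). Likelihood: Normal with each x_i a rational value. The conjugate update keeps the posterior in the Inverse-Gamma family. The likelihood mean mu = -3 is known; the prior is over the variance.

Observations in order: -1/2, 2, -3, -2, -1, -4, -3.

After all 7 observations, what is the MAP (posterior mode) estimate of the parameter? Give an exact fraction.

obs 1: x=-1/2 → posterior Inverse-Gamma(19/2, 35/8)
obs 2: x=2 → posterior Inverse-Gamma(10, 135/8)
obs 3: x=-3 → posterior Inverse-Gamma(21/2, 135/8)
obs 4: x=-2 → posterior Inverse-Gamma(11, 139/8)
obs 5: x=-1 → posterior Inverse-Gamma(23/2, 155/8)
obs 6: x=-4 → posterior Inverse-Gamma(12, 159/8)
obs 7: x=-3 → posterior Inverse-Gamma(25/2, 159/8)

53/36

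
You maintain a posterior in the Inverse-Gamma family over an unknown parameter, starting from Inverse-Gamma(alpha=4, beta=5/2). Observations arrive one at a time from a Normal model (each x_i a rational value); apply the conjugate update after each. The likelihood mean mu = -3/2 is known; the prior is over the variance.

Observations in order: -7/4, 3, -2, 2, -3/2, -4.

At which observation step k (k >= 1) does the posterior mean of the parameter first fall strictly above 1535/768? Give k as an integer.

obs 1: x=-7/4 → posterior Inverse-Gamma(9/2, 81/32)
obs 2: x=3 → posterior Inverse-Gamma(5, 405/32)
obs 3: x=-2 → posterior Inverse-Gamma(11/2, 409/32)
obs 4: x=2 → posterior Inverse-Gamma(6, 605/32)
obs 5: x=-3/2 → posterior Inverse-Gamma(13/2, 605/32)
obs 6: x=-4 → posterior Inverse-Gamma(7, 705/32)

k = 2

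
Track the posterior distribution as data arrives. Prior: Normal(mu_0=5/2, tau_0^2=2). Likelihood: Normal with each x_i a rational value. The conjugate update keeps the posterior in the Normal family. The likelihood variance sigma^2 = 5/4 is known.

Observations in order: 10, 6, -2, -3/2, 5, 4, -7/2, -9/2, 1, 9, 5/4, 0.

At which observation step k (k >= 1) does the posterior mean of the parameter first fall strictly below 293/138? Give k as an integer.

k = 8

obs 1: x=10 → posterior Normal(185/26, 10/13)
obs 2: x=6 → posterior Normal(281/42, 10/21)
obs 3: x=-2 → posterior Normal(249/58, 10/29)
obs 4: x=-3/2 → posterior Normal(225/74, 10/37)
obs 5: x=5 → posterior Normal(61/18, 2/9)
obs 6: x=4 → posterior Normal(369/106, 10/53)
obs 7: x=-7/2 → posterior Normal(313/122, 10/61)
obs 8: x=-9/2 → posterior Normal(241/138, 10/69)
obs 9: x=1 → posterior Normal(257/154, 10/77)
obs 10: x=9 → posterior Normal(401/170, 2/17)
obs 11: x=5/4 → posterior Normal(421/186, 10/93)
obs 12: x=0 → posterior Normal(421/202, 10/101)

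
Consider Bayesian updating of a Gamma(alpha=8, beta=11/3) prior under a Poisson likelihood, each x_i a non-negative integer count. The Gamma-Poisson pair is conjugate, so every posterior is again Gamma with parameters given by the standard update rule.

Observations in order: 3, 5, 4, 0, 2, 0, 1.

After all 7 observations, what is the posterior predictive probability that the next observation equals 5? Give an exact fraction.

obs 1: x=3 → posterior Gamma(11, 14/3)
obs 2: x=5 → posterior Gamma(16, 17/3)
obs 3: x=4 → posterior Gamma(20, 20/3)
obs 4: x=0 → posterior Gamma(20, 23/3)
obs 5: x=2 → posterior Gamma(22, 26/3)
obs 6: x=0 → posterior Gamma(22, 29/3)
obs 7: x=1 → posterior Gamma(23, 32/3)

162974899951444067474652597414206430511104/3427166764026432938700921833515167236328125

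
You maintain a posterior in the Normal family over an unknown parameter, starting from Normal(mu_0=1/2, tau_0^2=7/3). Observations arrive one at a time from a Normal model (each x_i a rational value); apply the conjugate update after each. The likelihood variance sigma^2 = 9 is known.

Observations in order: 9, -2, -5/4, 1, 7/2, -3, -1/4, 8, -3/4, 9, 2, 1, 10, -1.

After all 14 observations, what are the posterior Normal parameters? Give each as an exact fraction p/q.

mu_0=1041/500, tau_0^2=63/125

obs 1: x=9 → posterior Normal(9/4, 63/34)
obs 2: x=-2 → posterior Normal(125/82, 63/41)
obs 3: x=-5/4 → posterior Normal(215/192, 21/16)
obs 4: x=1 → posterior Normal(243/220, 63/55)
obs 5: x=7/2 → posterior Normal(11/8, 63/62)
obs 6: x=-3 → posterior Normal(257/276, 21/23)
obs 7: x=-1/4 → posterior Normal(125/152, 63/76)
obs 8: x=8 → posterior Normal(237/166, 63/83)
obs 9: x=-3/4 → posterior Normal(151/120, 7/10)
obs 10: x=9 → posterior Normal(705/388, 63/97)
obs 11: x=2 → posterior Normal(761/416, 63/104)
obs 12: x=1 → posterior Normal(263/148, 21/37)
obs 13: x=10 → posterior Normal(1069/472, 63/118)
obs 14: x=-1 → posterior Normal(1041/500, 63/125)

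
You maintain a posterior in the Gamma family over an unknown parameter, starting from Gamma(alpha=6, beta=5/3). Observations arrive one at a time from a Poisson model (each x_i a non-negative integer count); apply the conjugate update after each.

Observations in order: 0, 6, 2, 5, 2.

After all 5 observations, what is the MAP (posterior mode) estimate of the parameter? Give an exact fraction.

3

obs 1: x=0 → posterior Gamma(6, 8/3)
obs 2: x=6 → posterior Gamma(12, 11/3)
obs 3: x=2 → posterior Gamma(14, 14/3)
obs 4: x=5 → posterior Gamma(19, 17/3)
obs 5: x=2 → posterior Gamma(21, 20/3)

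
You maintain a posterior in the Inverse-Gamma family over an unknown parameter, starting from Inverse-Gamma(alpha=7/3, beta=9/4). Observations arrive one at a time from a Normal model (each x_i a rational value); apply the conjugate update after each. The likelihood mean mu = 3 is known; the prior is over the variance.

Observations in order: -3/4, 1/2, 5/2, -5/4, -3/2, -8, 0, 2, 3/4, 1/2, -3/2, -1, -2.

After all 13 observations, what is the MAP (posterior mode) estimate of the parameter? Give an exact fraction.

obs 1: x=-3/4 → posterior Inverse-Gamma(17/6, 297/32)
obs 2: x=1/2 → posterior Inverse-Gamma(10/3, 397/32)
obs 3: x=5/2 → posterior Inverse-Gamma(23/6, 401/32)
obs 4: x=-5/4 → posterior Inverse-Gamma(13/3, 345/16)
obs 5: x=-3/2 → posterior Inverse-Gamma(29/6, 507/16)
obs 6: x=-8 → posterior Inverse-Gamma(16/3, 1475/16)
obs 7: x=0 → posterior Inverse-Gamma(35/6, 1547/16)
obs 8: x=2 → posterior Inverse-Gamma(19/3, 1555/16)
obs 9: x=3/4 → posterior Inverse-Gamma(41/6, 3191/32)
obs 10: x=1/2 → posterior Inverse-Gamma(22/3, 3291/32)
obs 11: x=-3/2 → posterior Inverse-Gamma(47/6, 3615/32)
obs 12: x=-1 → posterior Inverse-Gamma(25/3, 3871/32)
obs 13: x=-2 → posterior Inverse-Gamma(53/6, 4271/32)

12813/944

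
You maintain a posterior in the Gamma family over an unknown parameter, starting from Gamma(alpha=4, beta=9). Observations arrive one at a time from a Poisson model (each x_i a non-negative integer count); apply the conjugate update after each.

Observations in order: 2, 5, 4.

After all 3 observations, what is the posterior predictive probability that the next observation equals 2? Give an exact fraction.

obs 1: x=2 → posterior Gamma(6, 10)
obs 2: x=5 → posterior Gamma(11, 11)
obs 3: x=4 → posterior Gamma(15, 12)

1848842588950364160/8650415919381337933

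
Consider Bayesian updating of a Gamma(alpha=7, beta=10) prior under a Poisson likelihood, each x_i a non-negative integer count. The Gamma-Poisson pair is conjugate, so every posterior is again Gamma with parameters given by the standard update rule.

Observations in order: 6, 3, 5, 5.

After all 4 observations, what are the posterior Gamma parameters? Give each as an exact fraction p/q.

obs 1: x=6 → posterior Gamma(13, 11)
obs 2: x=3 → posterior Gamma(16, 12)
obs 3: x=5 → posterior Gamma(21, 13)
obs 4: x=5 → posterior Gamma(26, 14)

alpha=26, beta=14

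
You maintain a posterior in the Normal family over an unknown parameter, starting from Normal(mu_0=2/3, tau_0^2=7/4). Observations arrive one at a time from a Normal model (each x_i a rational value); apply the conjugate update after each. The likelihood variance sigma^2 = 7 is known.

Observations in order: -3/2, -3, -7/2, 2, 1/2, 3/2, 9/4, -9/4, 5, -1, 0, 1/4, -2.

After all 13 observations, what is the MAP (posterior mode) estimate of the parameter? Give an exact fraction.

obs 1: x=-3/2 → posterior Normal(7/30, 7/5)
obs 2: x=-3 → posterior Normal(-11/36, 7/6)
obs 3: x=-7/2 → posterior Normal(-16/21, 1)
obs 4: x=2 → posterior Normal(-5/12, 7/8)
obs 5: x=1/2 → posterior Normal(-17/54, 7/9)
obs 6: x=3/2 → posterior Normal(-2/15, 7/10)
obs 7: x=9/4 → posterior Normal(1/12, 7/11)
obs 8: x=-9/4 → posterior Normal(-1/9, 7/12)
obs 9: x=5 → posterior Normal(11/39, 7/13)
obs 10: x=-1 → posterior Normal(4/21, 1/2)
obs 11: x=0 → posterior Normal(8/45, 7/15)
obs 12: x=1/4 → posterior Normal(35/192, 7/16)
obs 13: x=-2 → posterior Normal(11/204, 7/17)

11/204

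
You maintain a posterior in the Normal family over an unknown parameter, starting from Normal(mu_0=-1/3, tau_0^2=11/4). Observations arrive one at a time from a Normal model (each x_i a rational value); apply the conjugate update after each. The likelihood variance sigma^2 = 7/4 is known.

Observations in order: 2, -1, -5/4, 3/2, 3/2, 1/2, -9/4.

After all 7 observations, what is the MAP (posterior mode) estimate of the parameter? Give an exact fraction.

obs 1: x=2 → posterior Normal(59/54, 77/72)
obs 2: x=-1 → posterior Normal(26/87, 77/116)
obs 3: x=-5/4 → posterior Normal(-61/480, 77/160)
obs 4: x=3/2 → posterior Normal(137/612, 77/204)
obs 5: x=3/2 → posterior Normal(335/744, 77/248)
obs 6: x=1/2 → posterior Normal(401/876, 77/292)
obs 7: x=-9/4 → posterior Normal(13/126, 11/48)

13/126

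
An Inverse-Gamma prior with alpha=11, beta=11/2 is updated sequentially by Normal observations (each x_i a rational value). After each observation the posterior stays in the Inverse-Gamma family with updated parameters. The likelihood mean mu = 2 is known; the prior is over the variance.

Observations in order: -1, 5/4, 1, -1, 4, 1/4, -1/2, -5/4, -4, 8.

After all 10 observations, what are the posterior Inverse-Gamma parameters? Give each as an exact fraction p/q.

alpha=16, beta=2023/32

obs 1: x=-1 → posterior Inverse-Gamma(23/2, 10)
obs 2: x=5/4 → posterior Inverse-Gamma(12, 329/32)
obs 3: x=1 → posterior Inverse-Gamma(25/2, 345/32)
obs 4: x=-1 → posterior Inverse-Gamma(13, 489/32)
obs 5: x=4 → posterior Inverse-Gamma(27/2, 553/32)
obs 6: x=1/4 → posterior Inverse-Gamma(14, 301/16)
obs 7: x=-1/2 → posterior Inverse-Gamma(29/2, 351/16)
obs 8: x=-5/4 → posterior Inverse-Gamma(15, 871/32)
obs 9: x=-4 → posterior Inverse-Gamma(31/2, 1447/32)
obs 10: x=8 → posterior Inverse-Gamma(16, 2023/32)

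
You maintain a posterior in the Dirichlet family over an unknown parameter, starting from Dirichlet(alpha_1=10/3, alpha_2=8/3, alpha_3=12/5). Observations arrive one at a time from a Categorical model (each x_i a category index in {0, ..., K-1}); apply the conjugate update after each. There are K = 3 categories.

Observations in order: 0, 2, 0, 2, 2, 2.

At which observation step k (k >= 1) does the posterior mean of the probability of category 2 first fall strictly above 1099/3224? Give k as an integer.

k = 4

obs 1: x=0 → posterior Dirichlet(13/3, 8/3, 12/5)
obs 2: x=2 → posterior Dirichlet(13/3, 8/3, 17/5)
obs 3: x=0 → posterior Dirichlet(16/3, 8/3, 17/5)
obs 4: x=2 → posterior Dirichlet(16/3, 8/3, 22/5)
obs 5: x=2 → posterior Dirichlet(16/3, 8/3, 27/5)
obs 6: x=2 → posterior Dirichlet(16/3, 8/3, 32/5)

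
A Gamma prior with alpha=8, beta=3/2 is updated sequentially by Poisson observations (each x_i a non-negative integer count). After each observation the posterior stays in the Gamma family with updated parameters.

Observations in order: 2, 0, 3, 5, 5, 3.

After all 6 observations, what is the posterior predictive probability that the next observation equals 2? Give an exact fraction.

obs 1: x=2 → posterior Gamma(10, 5/2)
obs 2: x=0 → posterior Gamma(10, 7/2)
obs 3: x=3 → posterior Gamma(13, 9/2)
obs 4: x=5 → posterior Gamma(18, 11/2)
obs 5: x=5 → posterior Gamma(23, 13/2)
obs 6: x=3 → posterior Gamma(26, 15/2)

5317896042725318670272827148437500/28351092476867700887730107366063041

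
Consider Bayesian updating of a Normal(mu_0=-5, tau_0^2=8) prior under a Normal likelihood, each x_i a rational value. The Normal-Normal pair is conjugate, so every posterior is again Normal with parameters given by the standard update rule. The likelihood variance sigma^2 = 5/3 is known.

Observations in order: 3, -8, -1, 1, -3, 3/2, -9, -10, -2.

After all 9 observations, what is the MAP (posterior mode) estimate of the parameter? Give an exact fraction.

-685/221

obs 1: x=3 → posterior Normal(47/29, 40/29)
obs 2: x=-8 → posterior Normal(-145/53, 40/53)
obs 3: x=-1 → posterior Normal(-169/77, 40/77)
obs 4: x=1 → posterior Normal(-145/101, 40/101)
obs 5: x=-3 → posterior Normal(-217/125, 8/25)
obs 6: x=3/2 → posterior Normal(-181/149, 40/149)
obs 7: x=-9 → posterior Normal(-397/173, 40/173)
obs 8: x=-10 → posterior Normal(-637/197, 40/197)
obs 9: x=-2 → posterior Normal(-685/221, 40/221)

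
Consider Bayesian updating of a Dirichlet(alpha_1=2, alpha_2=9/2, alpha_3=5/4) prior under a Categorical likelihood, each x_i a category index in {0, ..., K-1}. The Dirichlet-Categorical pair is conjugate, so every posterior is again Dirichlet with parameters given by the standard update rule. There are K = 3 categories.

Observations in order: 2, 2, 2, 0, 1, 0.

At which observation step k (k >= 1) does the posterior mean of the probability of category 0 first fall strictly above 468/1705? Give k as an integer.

k = 6

obs 1: x=2 → posterior Dirichlet(2, 9/2, 9/4)
obs 2: x=2 → posterior Dirichlet(2, 9/2, 13/4)
obs 3: x=2 → posterior Dirichlet(2, 9/2, 17/4)
obs 4: x=0 → posterior Dirichlet(3, 9/2, 17/4)
obs 5: x=1 → posterior Dirichlet(3, 11/2, 17/4)
obs 6: x=0 → posterior Dirichlet(4, 11/2, 17/4)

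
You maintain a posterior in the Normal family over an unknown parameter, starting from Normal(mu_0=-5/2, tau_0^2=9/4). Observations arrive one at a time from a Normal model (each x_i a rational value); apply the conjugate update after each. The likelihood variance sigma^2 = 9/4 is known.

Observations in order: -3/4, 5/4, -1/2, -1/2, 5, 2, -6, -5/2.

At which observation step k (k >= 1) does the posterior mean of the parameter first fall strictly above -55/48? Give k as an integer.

obs 1: x=-3/4 → posterior Normal(-13/8, 9/8)
obs 2: x=5/4 → posterior Normal(-2/3, 3/4)
obs 3: x=-1/2 → posterior Normal(-5/8, 9/16)
obs 4: x=-1/2 → posterior Normal(-3/5, 9/20)
obs 5: x=5 → posterior Normal(1/3, 3/8)
obs 6: x=2 → posterior Normal(4/7, 9/28)
obs 7: x=-6 → posterior Normal(-1/4, 9/32)
obs 8: x=-5/2 → posterior Normal(-1/2, 1/4)

k = 2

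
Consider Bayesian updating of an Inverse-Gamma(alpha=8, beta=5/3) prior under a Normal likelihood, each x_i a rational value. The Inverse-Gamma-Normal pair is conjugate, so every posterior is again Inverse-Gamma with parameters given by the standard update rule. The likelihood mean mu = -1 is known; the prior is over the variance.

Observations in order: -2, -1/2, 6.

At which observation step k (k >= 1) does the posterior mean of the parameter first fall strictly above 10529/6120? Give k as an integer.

obs 1: x=-2 → posterior Inverse-Gamma(17/2, 13/6)
obs 2: x=-1/2 → posterior Inverse-Gamma(9, 55/24)
obs 3: x=6 → posterior Inverse-Gamma(19/2, 643/24)

k = 3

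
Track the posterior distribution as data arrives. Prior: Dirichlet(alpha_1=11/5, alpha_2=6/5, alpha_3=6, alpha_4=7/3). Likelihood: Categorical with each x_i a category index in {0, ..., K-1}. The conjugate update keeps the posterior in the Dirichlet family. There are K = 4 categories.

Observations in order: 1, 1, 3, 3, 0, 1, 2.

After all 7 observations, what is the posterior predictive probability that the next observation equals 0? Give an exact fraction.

48/281

obs 1: x=1 → posterior Dirichlet(11/5, 11/5, 6, 7/3)
obs 2: x=1 → posterior Dirichlet(11/5, 16/5, 6, 7/3)
obs 3: x=3 → posterior Dirichlet(11/5, 16/5, 6, 10/3)
obs 4: x=3 → posterior Dirichlet(11/5, 16/5, 6, 13/3)
obs 5: x=0 → posterior Dirichlet(16/5, 16/5, 6, 13/3)
obs 6: x=1 → posterior Dirichlet(16/5, 21/5, 6, 13/3)
obs 7: x=2 → posterior Dirichlet(16/5, 21/5, 7, 13/3)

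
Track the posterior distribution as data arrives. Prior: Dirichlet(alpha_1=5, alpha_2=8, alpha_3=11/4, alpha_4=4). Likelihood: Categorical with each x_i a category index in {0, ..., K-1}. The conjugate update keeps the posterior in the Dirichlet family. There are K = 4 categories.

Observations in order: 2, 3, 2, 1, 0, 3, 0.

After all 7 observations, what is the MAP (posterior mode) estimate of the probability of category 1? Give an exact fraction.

32/91

obs 1: x=2 → posterior Dirichlet(5, 8, 15/4, 4)
obs 2: x=3 → posterior Dirichlet(5, 8, 15/4, 5)
obs 3: x=2 → posterior Dirichlet(5, 8, 19/4, 5)
obs 4: x=1 → posterior Dirichlet(5, 9, 19/4, 5)
obs 5: x=0 → posterior Dirichlet(6, 9, 19/4, 5)
obs 6: x=3 → posterior Dirichlet(6, 9, 19/4, 6)
obs 7: x=0 → posterior Dirichlet(7, 9, 19/4, 6)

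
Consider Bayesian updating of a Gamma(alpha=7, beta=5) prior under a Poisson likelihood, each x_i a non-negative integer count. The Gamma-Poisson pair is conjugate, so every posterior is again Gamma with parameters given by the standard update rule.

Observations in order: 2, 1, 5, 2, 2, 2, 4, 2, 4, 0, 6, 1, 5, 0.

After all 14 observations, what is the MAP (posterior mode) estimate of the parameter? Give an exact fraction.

obs 1: x=2 → posterior Gamma(9, 6)
obs 2: x=1 → posterior Gamma(10, 7)
obs 3: x=5 → posterior Gamma(15, 8)
obs 4: x=2 → posterior Gamma(17, 9)
obs 5: x=2 → posterior Gamma(19, 10)
obs 6: x=2 → posterior Gamma(21, 11)
obs 7: x=4 → posterior Gamma(25, 12)
obs 8: x=2 → posterior Gamma(27, 13)
obs 9: x=4 → posterior Gamma(31, 14)
obs 10: x=0 → posterior Gamma(31, 15)
obs 11: x=6 → posterior Gamma(37, 16)
obs 12: x=1 → posterior Gamma(38, 17)
obs 13: x=5 → posterior Gamma(43, 18)
obs 14: x=0 → posterior Gamma(43, 19)

42/19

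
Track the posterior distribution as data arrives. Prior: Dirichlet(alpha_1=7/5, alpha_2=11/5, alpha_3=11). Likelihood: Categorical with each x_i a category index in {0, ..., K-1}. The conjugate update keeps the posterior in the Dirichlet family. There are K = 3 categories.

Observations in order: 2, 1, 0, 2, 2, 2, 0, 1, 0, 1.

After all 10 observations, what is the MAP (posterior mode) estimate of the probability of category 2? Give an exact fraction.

obs 1: x=2 → posterior Dirichlet(7/5, 11/5, 12)
obs 2: x=1 → posterior Dirichlet(7/5, 16/5, 12)
obs 3: x=0 → posterior Dirichlet(12/5, 16/5, 12)
obs 4: x=2 → posterior Dirichlet(12/5, 16/5, 13)
obs 5: x=2 → posterior Dirichlet(12/5, 16/5, 14)
obs 6: x=2 → posterior Dirichlet(12/5, 16/5, 15)
obs 7: x=0 → posterior Dirichlet(17/5, 16/5, 15)
obs 8: x=1 → posterior Dirichlet(17/5, 21/5, 15)
obs 9: x=0 → posterior Dirichlet(22/5, 21/5, 15)
obs 10: x=1 → posterior Dirichlet(22/5, 26/5, 15)

35/54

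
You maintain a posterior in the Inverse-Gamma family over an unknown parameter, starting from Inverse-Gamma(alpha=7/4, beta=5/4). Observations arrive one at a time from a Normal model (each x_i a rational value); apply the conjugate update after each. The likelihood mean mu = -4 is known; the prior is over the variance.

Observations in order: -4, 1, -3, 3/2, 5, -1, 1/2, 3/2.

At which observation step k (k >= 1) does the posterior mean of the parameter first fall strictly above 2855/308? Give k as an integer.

k = 4

obs 1: x=-4 → posterior Inverse-Gamma(9/4, 5/4)
obs 2: x=1 → posterior Inverse-Gamma(11/4, 55/4)
obs 3: x=-3 → posterior Inverse-Gamma(13/4, 57/4)
obs 4: x=3/2 → posterior Inverse-Gamma(15/4, 235/8)
obs 5: x=5 → posterior Inverse-Gamma(17/4, 559/8)
obs 6: x=-1 → posterior Inverse-Gamma(19/4, 595/8)
obs 7: x=1/2 → posterior Inverse-Gamma(21/4, 169/2)
obs 8: x=3/2 → posterior Inverse-Gamma(23/4, 797/8)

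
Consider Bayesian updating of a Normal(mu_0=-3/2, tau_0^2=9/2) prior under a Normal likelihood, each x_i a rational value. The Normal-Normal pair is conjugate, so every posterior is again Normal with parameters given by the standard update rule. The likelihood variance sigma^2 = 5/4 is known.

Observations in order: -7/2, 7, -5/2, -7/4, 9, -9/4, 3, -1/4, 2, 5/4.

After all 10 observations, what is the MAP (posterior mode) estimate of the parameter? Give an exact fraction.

417/370

obs 1: x=-7/2 → posterior Normal(-141/46, 45/46)
obs 2: x=7 → posterior Normal(111/82, 45/82)
obs 3: x=-5/2 → posterior Normal(21/118, 45/118)
obs 4: x=-7/4 → posterior Normal(-3/11, 45/154)
obs 5: x=9 → posterior Normal(141/95, 9/38)
obs 6: x=-9/4 → posterior Normal(201/226, 45/226)
obs 7: x=3 → posterior Normal(309/262, 45/262)
obs 8: x=-1/4 → posterior Normal(150/149, 45/298)
obs 9: x=2 → posterior Normal(186/167, 45/334)
obs 10: x=5/4 → posterior Normal(417/370, 9/74)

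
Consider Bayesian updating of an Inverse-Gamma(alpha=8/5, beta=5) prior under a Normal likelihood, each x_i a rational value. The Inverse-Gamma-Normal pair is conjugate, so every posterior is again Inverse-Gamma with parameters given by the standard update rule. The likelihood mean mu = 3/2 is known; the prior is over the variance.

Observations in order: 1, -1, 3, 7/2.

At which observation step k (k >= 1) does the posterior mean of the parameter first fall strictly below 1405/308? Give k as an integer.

obs 1: x=1 → posterior Inverse-Gamma(21/10, 41/8)
obs 2: x=-1 → posterior Inverse-Gamma(13/5, 33/4)
obs 3: x=3 → posterior Inverse-Gamma(31/10, 75/8)
obs 4: x=7/2 → posterior Inverse-Gamma(18/5, 91/8)

k = 3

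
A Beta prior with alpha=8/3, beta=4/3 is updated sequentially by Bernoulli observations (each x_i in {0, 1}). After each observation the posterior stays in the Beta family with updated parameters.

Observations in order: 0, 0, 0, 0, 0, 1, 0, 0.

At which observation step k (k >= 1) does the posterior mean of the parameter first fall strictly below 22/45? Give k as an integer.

k = 2

obs 1: x=0 → posterior Beta(8/3, 7/3)
obs 2: x=0 → posterior Beta(8/3, 10/3)
obs 3: x=0 → posterior Beta(8/3, 13/3)
obs 4: x=0 → posterior Beta(8/3, 16/3)
obs 5: x=0 → posterior Beta(8/3, 19/3)
obs 6: x=1 → posterior Beta(11/3, 19/3)
obs 7: x=0 → posterior Beta(11/3, 22/3)
obs 8: x=0 → posterior Beta(11/3, 25/3)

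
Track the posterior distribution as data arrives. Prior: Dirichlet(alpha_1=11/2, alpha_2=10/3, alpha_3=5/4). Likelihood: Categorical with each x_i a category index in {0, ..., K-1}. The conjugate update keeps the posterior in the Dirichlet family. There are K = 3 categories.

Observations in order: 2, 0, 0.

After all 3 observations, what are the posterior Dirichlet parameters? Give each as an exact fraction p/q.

obs 1: x=2 → posterior Dirichlet(11/2, 10/3, 9/4)
obs 2: x=0 → posterior Dirichlet(13/2, 10/3, 9/4)
obs 3: x=0 → posterior Dirichlet(15/2, 10/3, 9/4)

alpha_1=15/2, alpha_2=10/3, alpha_3=9/4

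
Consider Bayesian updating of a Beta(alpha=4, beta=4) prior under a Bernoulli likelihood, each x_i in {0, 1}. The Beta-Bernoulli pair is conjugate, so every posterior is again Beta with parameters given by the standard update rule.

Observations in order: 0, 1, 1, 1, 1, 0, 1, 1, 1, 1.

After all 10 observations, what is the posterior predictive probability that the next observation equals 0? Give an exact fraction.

1/3

obs 1: x=0 → posterior Beta(4, 5)
obs 2: x=1 → posterior Beta(5, 5)
obs 3: x=1 → posterior Beta(6, 5)
obs 4: x=1 → posterior Beta(7, 5)
obs 5: x=1 → posterior Beta(8, 5)
obs 6: x=0 → posterior Beta(8, 6)
obs 7: x=1 → posterior Beta(9, 6)
obs 8: x=1 → posterior Beta(10, 6)
obs 9: x=1 → posterior Beta(11, 6)
obs 10: x=1 → posterior Beta(12, 6)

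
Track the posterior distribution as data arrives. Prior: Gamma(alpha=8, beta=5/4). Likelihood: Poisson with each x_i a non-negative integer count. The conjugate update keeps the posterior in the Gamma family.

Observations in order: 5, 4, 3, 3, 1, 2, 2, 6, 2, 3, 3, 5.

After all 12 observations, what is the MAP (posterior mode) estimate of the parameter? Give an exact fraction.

184/53

obs 1: x=5 → posterior Gamma(13, 9/4)
obs 2: x=4 → posterior Gamma(17, 13/4)
obs 3: x=3 → posterior Gamma(20, 17/4)
obs 4: x=3 → posterior Gamma(23, 21/4)
obs 5: x=1 → posterior Gamma(24, 25/4)
obs 6: x=2 → posterior Gamma(26, 29/4)
obs 7: x=2 → posterior Gamma(28, 33/4)
obs 8: x=6 → posterior Gamma(34, 37/4)
obs 9: x=2 → posterior Gamma(36, 41/4)
obs 10: x=3 → posterior Gamma(39, 45/4)
obs 11: x=3 → posterior Gamma(42, 49/4)
obs 12: x=5 → posterior Gamma(47, 53/4)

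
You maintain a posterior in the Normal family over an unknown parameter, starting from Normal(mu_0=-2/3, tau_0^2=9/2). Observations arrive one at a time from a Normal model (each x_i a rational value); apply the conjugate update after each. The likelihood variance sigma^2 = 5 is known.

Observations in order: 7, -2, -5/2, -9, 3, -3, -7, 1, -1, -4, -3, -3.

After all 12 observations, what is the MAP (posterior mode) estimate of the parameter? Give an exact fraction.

obs 1: x=7 → posterior Normal(169/57, 45/19)
obs 2: x=-2 → posterior Normal(115/84, 45/28)
obs 3: x=-5/2 → posterior Normal(95/222, 45/37)
obs 4: x=-9 → posterior Normal(-17/12, 45/46)
obs 5: x=3 → posterior Normal(-229/330, 9/11)
obs 6: x=-3 → posterior Normal(-391/384, 45/64)
obs 7: x=-7 → posterior Normal(-769/438, 45/73)
obs 8: x=1 → posterior Normal(-715/492, 45/82)
obs 9: x=-1 → posterior Normal(-769/546, 45/91)
obs 10: x=-4 → posterior Normal(-197/120, 9/20)
obs 11: x=-3 → posterior Normal(-1147/654, 45/109)
obs 12: x=-3 → posterior Normal(-1309/708, 45/118)

-1309/708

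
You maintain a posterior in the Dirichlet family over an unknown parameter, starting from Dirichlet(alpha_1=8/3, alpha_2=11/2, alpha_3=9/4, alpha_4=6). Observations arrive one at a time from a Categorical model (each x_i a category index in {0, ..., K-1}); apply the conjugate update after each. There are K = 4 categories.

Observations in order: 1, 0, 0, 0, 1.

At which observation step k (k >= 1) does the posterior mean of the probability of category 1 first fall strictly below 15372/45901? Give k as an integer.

obs 1: x=1 → posterior Dirichlet(8/3, 13/2, 9/4, 6)
obs 2: x=0 → posterior Dirichlet(11/3, 13/2, 9/4, 6)
obs 3: x=0 → posterior Dirichlet(14/3, 13/2, 9/4, 6)
obs 4: x=0 → posterior Dirichlet(17/3, 13/2, 9/4, 6)
obs 5: x=1 → posterior Dirichlet(17/3, 15/2, 9/4, 6)

k = 3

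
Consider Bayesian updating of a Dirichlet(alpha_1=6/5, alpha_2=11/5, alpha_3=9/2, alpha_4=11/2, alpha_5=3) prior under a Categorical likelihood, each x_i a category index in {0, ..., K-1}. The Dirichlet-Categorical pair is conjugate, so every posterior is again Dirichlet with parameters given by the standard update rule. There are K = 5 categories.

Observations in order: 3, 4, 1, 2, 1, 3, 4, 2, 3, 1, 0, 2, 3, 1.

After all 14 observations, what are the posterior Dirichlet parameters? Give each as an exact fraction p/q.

alpha_1=11/5, alpha_2=31/5, alpha_3=15/2, alpha_4=19/2, alpha_5=5

obs 1: x=3 → posterior Dirichlet(6/5, 11/5, 9/2, 13/2, 3)
obs 2: x=4 → posterior Dirichlet(6/5, 11/5, 9/2, 13/2, 4)
obs 3: x=1 → posterior Dirichlet(6/5, 16/5, 9/2, 13/2, 4)
obs 4: x=2 → posterior Dirichlet(6/5, 16/5, 11/2, 13/2, 4)
obs 5: x=1 → posterior Dirichlet(6/5, 21/5, 11/2, 13/2, 4)
obs 6: x=3 → posterior Dirichlet(6/5, 21/5, 11/2, 15/2, 4)
obs 7: x=4 → posterior Dirichlet(6/5, 21/5, 11/2, 15/2, 5)
obs 8: x=2 → posterior Dirichlet(6/5, 21/5, 13/2, 15/2, 5)
obs 9: x=3 → posterior Dirichlet(6/5, 21/5, 13/2, 17/2, 5)
obs 10: x=1 → posterior Dirichlet(6/5, 26/5, 13/2, 17/2, 5)
obs 11: x=0 → posterior Dirichlet(11/5, 26/5, 13/2, 17/2, 5)
obs 12: x=2 → posterior Dirichlet(11/5, 26/5, 15/2, 17/2, 5)
obs 13: x=3 → posterior Dirichlet(11/5, 26/5, 15/2, 19/2, 5)
obs 14: x=1 → posterior Dirichlet(11/5, 31/5, 15/2, 19/2, 5)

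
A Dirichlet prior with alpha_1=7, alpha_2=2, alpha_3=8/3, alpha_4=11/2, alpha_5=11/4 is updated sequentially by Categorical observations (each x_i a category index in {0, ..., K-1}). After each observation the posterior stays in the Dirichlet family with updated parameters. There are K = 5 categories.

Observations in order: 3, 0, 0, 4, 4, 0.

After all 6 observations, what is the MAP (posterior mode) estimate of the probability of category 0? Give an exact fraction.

108/251

obs 1: x=3 → posterior Dirichlet(7, 2, 8/3, 13/2, 11/4)
obs 2: x=0 → posterior Dirichlet(8, 2, 8/3, 13/2, 11/4)
obs 3: x=0 → posterior Dirichlet(9, 2, 8/3, 13/2, 11/4)
obs 4: x=4 → posterior Dirichlet(9, 2, 8/3, 13/2, 15/4)
obs 5: x=4 → posterior Dirichlet(9, 2, 8/3, 13/2, 19/4)
obs 6: x=0 → posterior Dirichlet(10, 2, 8/3, 13/2, 19/4)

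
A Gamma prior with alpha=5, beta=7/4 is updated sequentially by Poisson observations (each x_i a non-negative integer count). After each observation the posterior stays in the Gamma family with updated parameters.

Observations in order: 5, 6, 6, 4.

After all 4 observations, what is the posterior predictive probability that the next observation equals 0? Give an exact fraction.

obs 1: x=5 → posterior Gamma(10, 11/4)
obs 2: x=6 → posterior Gamma(16, 15/4)
obs 3: x=6 → posterior Gamma(22, 19/4)
obs 4: x=4 → posterior Gamma(26, 23/4)

254052654154149545721997685422868689/16423203268260658146231467800709255289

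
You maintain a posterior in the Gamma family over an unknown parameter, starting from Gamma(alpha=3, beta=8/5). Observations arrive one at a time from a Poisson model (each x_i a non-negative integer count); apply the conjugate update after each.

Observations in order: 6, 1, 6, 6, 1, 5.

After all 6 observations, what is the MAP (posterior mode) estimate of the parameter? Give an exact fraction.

obs 1: x=6 → posterior Gamma(9, 13/5)
obs 2: x=1 → posterior Gamma(10, 18/5)
obs 3: x=6 → posterior Gamma(16, 23/5)
obs 4: x=6 → posterior Gamma(22, 28/5)
obs 5: x=1 → posterior Gamma(23, 33/5)
obs 6: x=5 → posterior Gamma(28, 38/5)

135/38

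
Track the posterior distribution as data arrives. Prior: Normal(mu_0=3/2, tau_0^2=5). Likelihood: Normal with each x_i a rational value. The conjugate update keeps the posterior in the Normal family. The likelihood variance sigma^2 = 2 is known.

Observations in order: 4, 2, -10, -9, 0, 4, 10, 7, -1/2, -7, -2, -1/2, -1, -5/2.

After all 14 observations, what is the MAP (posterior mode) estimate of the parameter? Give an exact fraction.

obs 1: x=4 → posterior Normal(23/7, 10/7)
obs 2: x=2 → posterior Normal(11/4, 5/6)
obs 3: x=-10 → posterior Normal(-1, 10/17)
obs 4: x=-9 → posterior Normal(-31/11, 5/11)
obs 5: x=0 → posterior Normal(-62/27, 10/27)
obs 6: x=4 → posterior Normal(-21/16, 5/16)
obs 7: x=10 → posterior Normal(8/37, 10/37)
obs 8: x=7 → posterior Normal(43/42, 5/21)
obs 9: x=-1/2 → posterior Normal(81/94, 10/47)
obs 10: x=-7 → posterior Normal(11/104, 5/26)
obs 11: x=-2 → posterior Normal(-3/38, 10/57)
obs 12: x=-1/2 → posterior Normal(-7/62, 5/31)
obs 13: x=-1 → posterior Normal(-12/67, 10/67)
obs 14: x=-5/2 → posterior Normal(-49/144, 5/36)

-49/144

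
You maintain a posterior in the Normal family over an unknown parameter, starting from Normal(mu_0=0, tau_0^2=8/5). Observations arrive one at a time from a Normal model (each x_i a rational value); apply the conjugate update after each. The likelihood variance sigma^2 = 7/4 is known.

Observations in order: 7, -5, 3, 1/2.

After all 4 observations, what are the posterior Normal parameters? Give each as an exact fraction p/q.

mu_0=176/163, tau_0^2=56/163

obs 1: x=7 → posterior Normal(224/67, 56/67)
obs 2: x=-5 → posterior Normal(64/99, 56/99)
obs 3: x=3 → posterior Normal(160/131, 56/131)
obs 4: x=1/2 → posterior Normal(176/163, 56/163)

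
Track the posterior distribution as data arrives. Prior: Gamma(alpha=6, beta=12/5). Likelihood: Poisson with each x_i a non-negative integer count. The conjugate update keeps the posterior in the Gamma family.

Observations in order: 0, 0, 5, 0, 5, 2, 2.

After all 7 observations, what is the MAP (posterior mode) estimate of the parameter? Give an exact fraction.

95/47

obs 1: x=0 → posterior Gamma(6, 17/5)
obs 2: x=0 → posterior Gamma(6, 22/5)
obs 3: x=5 → posterior Gamma(11, 27/5)
obs 4: x=0 → posterior Gamma(11, 32/5)
obs 5: x=5 → posterior Gamma(16, 37/5)
obs 6: x=2 → posterior Gamma(18, 42/5)
obs 7: x=2 → posterior Gamma(20, 47/5)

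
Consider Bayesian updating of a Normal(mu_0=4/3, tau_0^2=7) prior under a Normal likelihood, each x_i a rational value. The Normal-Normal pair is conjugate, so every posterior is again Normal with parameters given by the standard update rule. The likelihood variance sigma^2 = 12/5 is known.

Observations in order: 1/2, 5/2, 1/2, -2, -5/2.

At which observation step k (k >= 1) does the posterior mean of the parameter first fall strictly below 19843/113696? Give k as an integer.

obs 1: x=1/2 → posterior Normal(67/94, 84/47)
obs 2: x=5/2 → posterior Normal(121/82, 42/41)
obs 3: x=1/2 → posterior Normal(277/234, 28/39)
obs 4: x=-2 → posterior Normal(137/304, 21/38)
obs 5: x=-5/2 → posterior Normal(-19/187, 84/187)

k = 5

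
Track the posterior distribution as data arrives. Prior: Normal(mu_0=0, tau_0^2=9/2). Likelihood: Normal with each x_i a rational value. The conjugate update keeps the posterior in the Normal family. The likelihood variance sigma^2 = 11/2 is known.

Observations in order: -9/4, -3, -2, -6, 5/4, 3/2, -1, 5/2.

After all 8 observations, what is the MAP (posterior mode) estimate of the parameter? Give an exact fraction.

obs 1: x=-9/4 → posterior Normal(-81/80, 99/40)
obs 2: x=-3 → posterior Normal(-189/116, 99/58)
obs 3: x=-2 → posterior Normal(-261/152, 99/76)
obs 4: x=-6 → posterior Normal(-477/188, 99/94)
obs 5: x=5/4 → posterior Normal(-27/14, 99/112)
obs 6: x=3/2 → posterior Normal(-189/130, 99/130)
obs 7: x=-1 → posterior Normal(-207/148, 99/148)
obs 8: x=5/2 → posterior Normal(-81/83, 99/166)

-81/83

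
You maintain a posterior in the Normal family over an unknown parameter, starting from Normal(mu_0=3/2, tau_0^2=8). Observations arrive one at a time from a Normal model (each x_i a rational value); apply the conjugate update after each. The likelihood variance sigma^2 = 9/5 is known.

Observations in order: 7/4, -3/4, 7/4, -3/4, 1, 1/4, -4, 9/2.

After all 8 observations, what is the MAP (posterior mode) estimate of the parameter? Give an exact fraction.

327/658

obs 1: x=7/4 → posterior Normal(167/98, 72/49)
obs 2: x=-3/4 → posterior Normal(107/178, 72/89)
obs 3: x=7/4 → posterior Normal(247/258, 24/43)
obs 4: x=-3/4 → posterior Normal(187/338, 72/169)
obs 5: x=1 → posterior Normal(267/418, 72/209)
obs 6: x=1/4 → posterior Normal(287/498, 24/83)
obs 7: x=-4 → posterior Normal(-33/578, 72/289)
obs 8: x=9/2 → posterior Normal(327/658, 72/329)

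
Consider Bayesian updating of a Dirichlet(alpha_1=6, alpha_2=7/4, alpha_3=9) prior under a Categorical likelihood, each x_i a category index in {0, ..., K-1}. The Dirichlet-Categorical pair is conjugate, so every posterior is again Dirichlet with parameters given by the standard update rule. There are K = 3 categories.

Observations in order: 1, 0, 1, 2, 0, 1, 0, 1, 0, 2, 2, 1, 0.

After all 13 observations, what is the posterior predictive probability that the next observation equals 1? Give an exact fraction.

27/119

obs 1: x=1 → posterior Dirichlet(6, 11/4, 9)
obs 2: x=0 → posterior Dirichlet(7, 11/4, 9)
obs 3: x=1 → posterior Dirichlet(7, 15/4, 9)
obs 4: x=2 → posterior Dirichlet(7, 15/4, 10)
obs 5: x=0 → posterior Dirichlet(8, 15/4, 10)
obs 6: x=1 → posterior Dirichlet(8, 19/4, 10)
obs 7: x=0 → posterior Dirichlet(9, 19/4, 10)
obs 8: x=1 → posterior Dirichlet(9, 23/4, 10)
obs 9: x=0 → posterior Dirichlet(10, 23/4, 10)
obs 10: x=2 → posterior Dirichlet(10, 23/4, 11)
obs 11: x=2 → posterior Dirichlet(10, 23/4, 12)
obs 12: x=1 → posterior Dirichlet(10, 27/4, 12)
obs 13: x=0 → posterior Dirichlet(11, 27/4, 12)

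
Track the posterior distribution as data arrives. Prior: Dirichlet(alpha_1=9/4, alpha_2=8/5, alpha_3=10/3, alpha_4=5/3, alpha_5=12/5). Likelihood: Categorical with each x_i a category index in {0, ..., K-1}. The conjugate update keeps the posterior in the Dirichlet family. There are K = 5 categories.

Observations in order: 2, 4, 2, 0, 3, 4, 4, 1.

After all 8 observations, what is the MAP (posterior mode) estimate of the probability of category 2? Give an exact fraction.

obs 1: x=2 → posterior Dirichlet(9/4, 8/5, 13/3, 5/3, 12/5)
obs 2: x=4 → posterior Dirichlet(9/4, 8/5, 13/3, 5/3, 17/5)
obs 3: x=2 → posterior Dirichlet(9/4, 8/5, 16/3, 5/3, 17/5)
obs 4: x=0 → posterior Dirichlet(13/4, 8/5, 16/3, 5/3, 17/5)
obs 5: x=3 → posterior Dirichlet(13/4, 8/5, 16/3, 8/3, 17/5)
obs 6: x=4 → posterior Dirichlet(13/4, 8/5, 16/3, 8/3, 22/5)
obs 7: x=4 → posterior Dirichlet(13/4, 8/5, 16/3, 8/3, 27/5)
obs 8: x=1 → posterior Dirichlet(13/4, 13/5, 16/3, 8/3, 27/5)

52/171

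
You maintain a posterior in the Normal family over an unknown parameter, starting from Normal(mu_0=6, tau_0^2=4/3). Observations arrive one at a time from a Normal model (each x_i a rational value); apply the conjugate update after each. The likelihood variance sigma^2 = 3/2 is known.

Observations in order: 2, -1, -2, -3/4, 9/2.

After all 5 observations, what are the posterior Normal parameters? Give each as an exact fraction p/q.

mu_0=76/49, tau_0^2=12/49

obs 1: x=2 → posterior Normal(70/17, 12/17)
obs 2: x=-1 → posterior Normal(62/25, 12/25)
obs 3: x=-2 → posterior Normal(46/33, 4/11)
obs 4: x=-3/4 → posterior Normal(40/41, 12/41)
obs 5: x=9/2 → posterior Normal(76/49, 12/49)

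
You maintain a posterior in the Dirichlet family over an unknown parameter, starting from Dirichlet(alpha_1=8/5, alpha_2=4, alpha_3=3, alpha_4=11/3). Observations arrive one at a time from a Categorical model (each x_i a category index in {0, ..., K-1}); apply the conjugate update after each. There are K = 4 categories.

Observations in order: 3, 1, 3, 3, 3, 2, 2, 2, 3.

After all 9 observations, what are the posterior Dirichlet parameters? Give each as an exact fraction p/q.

alpha_1=8/5, alpha_2=5, alpha_3=6, alpha_4=26/3

obs 1: x=3 → posterior Dirichlet(8/5, 4, 3, 14/3)
obs 2: x=1 → posterior Dirichlet(8/5, 5, 3, 14/3)
obs 3: x=3 → posterior Dirichlet(8/5, 5, 3, 17/3)
obs 4: x=3 → posterior Dirichlet(8/5, 5, 3, 20/3)
obs 5: x=3 → posterior Dirichlet(8/5, 5, 3, 23/3)
obs 6: x=2 → posterior Dirichlet(8/5, 5, 4, 23/3)
obs 7: x=2 → posterior Dirichlet(8/5, 5, 5, 23/3)
obs 8: x=2 → posterior Dirichlet(8/5, 5, 6, 23/3)
obs 9: x=3 → posterior Dirichlet(8/5, 5, 6, 26/3)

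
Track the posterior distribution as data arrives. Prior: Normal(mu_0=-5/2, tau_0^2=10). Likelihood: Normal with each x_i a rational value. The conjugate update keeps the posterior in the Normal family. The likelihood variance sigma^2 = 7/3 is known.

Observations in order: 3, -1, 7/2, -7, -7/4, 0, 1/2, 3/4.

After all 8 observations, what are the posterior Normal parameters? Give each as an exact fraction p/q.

obs 1: x=3 → posterior Normal(145/74, 70/37)
obs 2: x=-1 → posterior Normal(85/134, 70/67)
obs 3: x=7/2 → posterior Normal(295/194, 70/97)
obs 4: x=-7 → posterior Normal(-125/254, 70/127)
obs 5: x=-7/4 → posterior Normal(-115/157, 70/157)
obs 6: x=0 → posterior Normal(-115/187, 70/187)
obs 7: x=1/2 → posterior Normal(-100/217, 10/31)
obs 8: x=3/4 → posterior Normal(-155/494, 70/247)

mu_0=-155/494, tau_0^2=70/247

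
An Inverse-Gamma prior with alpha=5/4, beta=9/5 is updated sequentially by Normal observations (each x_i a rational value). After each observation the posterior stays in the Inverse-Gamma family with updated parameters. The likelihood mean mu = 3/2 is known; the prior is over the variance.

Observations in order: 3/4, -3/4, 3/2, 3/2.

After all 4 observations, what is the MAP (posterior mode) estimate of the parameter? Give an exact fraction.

369/340

obs 1: x=3/4 → posterior Inverse-Gamma(7/4, 333/160)
obs 2: x=-3/4 → posterior Inverse-Gamma(9/4, 369/80)
obs 3: x=3/2 → posterior Inverse-Gamma(11/4, 369/80)
obs 4: x=3/2 → posterior Inverse-Gamma(13/4, 369/80)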